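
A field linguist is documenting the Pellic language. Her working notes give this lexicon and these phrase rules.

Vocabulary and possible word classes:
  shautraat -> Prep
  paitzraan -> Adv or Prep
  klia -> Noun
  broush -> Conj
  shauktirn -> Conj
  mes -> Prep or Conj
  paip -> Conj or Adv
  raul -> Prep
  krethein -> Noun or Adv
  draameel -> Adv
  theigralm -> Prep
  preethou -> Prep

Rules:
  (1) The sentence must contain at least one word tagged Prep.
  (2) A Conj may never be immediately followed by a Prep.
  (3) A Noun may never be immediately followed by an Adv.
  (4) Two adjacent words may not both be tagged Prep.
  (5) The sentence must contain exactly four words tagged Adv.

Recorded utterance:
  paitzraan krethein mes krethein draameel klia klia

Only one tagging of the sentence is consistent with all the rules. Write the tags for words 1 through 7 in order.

Candidates per position — 1:paitzraan {Adv,Prep}; 2:krethein {Noun,Adv}; 3:mes {Prep,Conj}; 4:krethein {Noun,Adv}; 5:draameel {Adv}; 6:klia {Noun}; 7:klia {Noun}.
If word 1 were Prep, no tagging could satisfy rule 5; so word 1 is Adv.
If word 2 were Noun, no tagging could satisfy rule 5; so word 2 is Adv.
If word 3 were Conj, no tagging could satisfy rule 1; so word 3 is Prep.
If word 4 were Noun, no tagging could satisfy rule 3; so word 4 is Adv.
So the tagging must be: Adv Adv Prep Adv Adv Noun Noun.
Rule-by-rule: rule 1 ok; rule 2 ok; rule 3 ok; rule 4 ok; rule 5 ok.

Adv Adv Prep Adv Adv Noun Noun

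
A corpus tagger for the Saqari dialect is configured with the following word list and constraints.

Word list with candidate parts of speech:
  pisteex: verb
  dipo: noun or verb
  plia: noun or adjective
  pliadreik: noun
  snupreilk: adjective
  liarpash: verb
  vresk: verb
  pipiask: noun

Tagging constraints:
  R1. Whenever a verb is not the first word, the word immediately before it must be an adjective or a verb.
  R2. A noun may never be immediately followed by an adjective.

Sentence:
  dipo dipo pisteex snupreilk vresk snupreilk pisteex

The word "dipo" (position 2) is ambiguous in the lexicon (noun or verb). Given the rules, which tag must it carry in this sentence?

Candidates per position — 1:dipo {noun,verb}; 2:dipo {noun,verb}; 3:pisteex {verb}; 4:snupreilk {adjective}; 5:vresk {verb}; 6:snupreilk {adjective}; 7:pisteex {verb}.
If word 1 were noun, no tagging could satisfy rule 1; so word 1 is verb.
If word 2 were noun, no tagging could satisfy rule 1; so word 2 is verb.
That leaves exactly one tagging: verb verb verb adjective verb adjective verb.
Check: rule 1 satisfied; rule 2 satisfied.

verb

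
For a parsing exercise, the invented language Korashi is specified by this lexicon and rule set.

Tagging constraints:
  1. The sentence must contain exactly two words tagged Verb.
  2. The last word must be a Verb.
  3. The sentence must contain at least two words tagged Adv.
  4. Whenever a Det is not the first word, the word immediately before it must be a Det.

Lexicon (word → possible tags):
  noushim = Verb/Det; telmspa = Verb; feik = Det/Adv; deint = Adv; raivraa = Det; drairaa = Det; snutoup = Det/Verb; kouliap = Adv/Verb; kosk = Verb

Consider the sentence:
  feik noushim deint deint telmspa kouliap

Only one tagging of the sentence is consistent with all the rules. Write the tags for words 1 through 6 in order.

Candidates per position — 1:feik {Det,Adv}; 2:noushim {Verb,Det}; 3:deint {Adv}; 4:deint {Adv}; 5:telmspa {Verb}; 6:kouliap {Adv,Verb}.
Word 6 cannot be Adv — rule 2 would then fail for every completion. It is Verb.
Word 2 cannot be Verb — rule 1 would then fail for every completion. It is Det.
Word 1 cannot be Adv — rule 4 would then fail for every completion. It is Det.
The unique satisfying tagging is: Det Det Adv Adv Verb Verb.
Checking: rule 1 holds; rule 2 holds; rule 3 holds; rule 4 holds.

Det Det Adv Adv Verb Verb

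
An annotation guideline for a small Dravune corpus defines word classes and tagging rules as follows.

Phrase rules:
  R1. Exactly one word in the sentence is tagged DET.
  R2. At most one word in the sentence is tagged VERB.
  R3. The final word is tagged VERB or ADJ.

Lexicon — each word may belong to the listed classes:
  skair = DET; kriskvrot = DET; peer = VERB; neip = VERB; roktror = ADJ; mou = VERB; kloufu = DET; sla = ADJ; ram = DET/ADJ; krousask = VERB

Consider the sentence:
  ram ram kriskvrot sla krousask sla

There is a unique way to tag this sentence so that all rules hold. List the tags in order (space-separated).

ADJ ADJ DET ADJ VERB ADJ

Candidates per position — 1:ram {DET,ADJ}; 2:ram {DET,ADJ}; 3:kriskvrot {DET}; 4:sla {ADJ}; 5:krousask {VERB}; 6:sla {ADJ}.
If word 1 were DET, no tagging could satisfy rule 1; so word 1 is ADJ.
If word 2 were DET, no tagging could satisfy rule 1; so word 2 is ADJ.
The only consistent sequence is: ADJ ADJ DET ADJ VERB ADJ.
Checking: rule 1 ✓; rule 2 ✓; rule 3 ✓.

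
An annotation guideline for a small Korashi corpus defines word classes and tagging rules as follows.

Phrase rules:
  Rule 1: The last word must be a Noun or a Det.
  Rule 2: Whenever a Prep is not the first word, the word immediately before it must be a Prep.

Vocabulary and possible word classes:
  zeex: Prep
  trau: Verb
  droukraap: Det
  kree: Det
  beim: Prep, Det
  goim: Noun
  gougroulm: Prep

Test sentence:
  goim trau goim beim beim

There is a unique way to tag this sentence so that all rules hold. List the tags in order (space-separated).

Candidates per position — 1:goim {Noun}; 2:trau {Verb}; 3:goim {Noun}; 4:beim {Prep,Det}; 5:beim {Prep,Det}.
Position 4: tagging it Prep would leave rule 2 unsatisfiable, so it must be Det.
Position 5: tagging it Prep would leave rule 1 unsatisfiable, so it must be Det.
The only consistent sequence is: Noun Verb Noun Det Det.
Check: rule 1 ok; rule 2 ok.

Noun Verb Noun Det Det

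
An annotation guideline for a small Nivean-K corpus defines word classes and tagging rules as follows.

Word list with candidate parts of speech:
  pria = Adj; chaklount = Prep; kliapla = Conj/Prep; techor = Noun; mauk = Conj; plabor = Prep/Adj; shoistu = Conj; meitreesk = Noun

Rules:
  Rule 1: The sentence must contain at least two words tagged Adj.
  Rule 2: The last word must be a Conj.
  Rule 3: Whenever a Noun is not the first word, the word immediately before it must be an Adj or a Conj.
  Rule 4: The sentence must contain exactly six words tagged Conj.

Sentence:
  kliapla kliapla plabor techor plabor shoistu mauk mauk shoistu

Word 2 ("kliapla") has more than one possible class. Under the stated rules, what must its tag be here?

Conj

Candidates per position — 1:kliapla {Conj,Prep}; 2:kliapla {Conj,Prep}; 3:plabor {Prep,Adj}; 4:techor {Noun}; 5:plabor {Prep,Adj}; 6:shoistu {Conj}; 7:mauk {Conj}; 8:mauk {Conj}; 9:shoistu {Conj}.
Position 1: Prep is ruled out by rule 4; that leaves Conj.
Position 2: Prep is ruled out by rule 4; that leaves Conj.
Position 3: Prep is ruled out by rule 1; that leaves Adj.
Position 5: Prep is ruled out by rule 1; that leaves Adj.
So the tagging must be: Conj Conj Adj Noun Adj Conj Conj Conj Conj.
Checking: rule 1 satisfied; rule 2 satisfied; rule 3 satisfied; rule 4 satisfied.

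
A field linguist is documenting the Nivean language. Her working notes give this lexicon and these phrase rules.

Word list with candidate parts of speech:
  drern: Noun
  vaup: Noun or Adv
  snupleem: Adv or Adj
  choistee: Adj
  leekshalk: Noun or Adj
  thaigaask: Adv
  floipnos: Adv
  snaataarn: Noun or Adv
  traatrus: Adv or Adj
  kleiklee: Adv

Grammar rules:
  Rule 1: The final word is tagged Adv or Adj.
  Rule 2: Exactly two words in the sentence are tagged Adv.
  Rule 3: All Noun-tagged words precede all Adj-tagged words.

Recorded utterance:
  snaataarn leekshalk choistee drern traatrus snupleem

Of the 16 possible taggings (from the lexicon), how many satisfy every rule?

0

Candidates per position — 1:snaataarn {Noun,Adv}; 2:leekshalk {Noun,Adj}; 3:choistee {Adj}; 4:drern {Noun}; 5:traatrus {Adv,Adj}; 6:snupleem {Adv,Adj}.
There are 16 candidate sequences in total.
Rule 3 cannot be satisfied by any choice of tags from the lexicon.
So there is no consistent tagging.
Count = 0.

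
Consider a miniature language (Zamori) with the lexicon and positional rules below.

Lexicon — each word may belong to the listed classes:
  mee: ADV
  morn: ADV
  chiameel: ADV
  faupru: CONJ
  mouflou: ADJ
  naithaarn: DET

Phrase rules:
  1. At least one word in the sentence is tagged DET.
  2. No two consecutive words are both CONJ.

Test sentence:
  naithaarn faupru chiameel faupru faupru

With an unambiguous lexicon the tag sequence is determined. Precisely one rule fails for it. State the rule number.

2

Fixed tagging: DET CONJ ADV CONJ CONJ.
Checking each rule: R1 ok, R2 fails.
Only rule 2 fails.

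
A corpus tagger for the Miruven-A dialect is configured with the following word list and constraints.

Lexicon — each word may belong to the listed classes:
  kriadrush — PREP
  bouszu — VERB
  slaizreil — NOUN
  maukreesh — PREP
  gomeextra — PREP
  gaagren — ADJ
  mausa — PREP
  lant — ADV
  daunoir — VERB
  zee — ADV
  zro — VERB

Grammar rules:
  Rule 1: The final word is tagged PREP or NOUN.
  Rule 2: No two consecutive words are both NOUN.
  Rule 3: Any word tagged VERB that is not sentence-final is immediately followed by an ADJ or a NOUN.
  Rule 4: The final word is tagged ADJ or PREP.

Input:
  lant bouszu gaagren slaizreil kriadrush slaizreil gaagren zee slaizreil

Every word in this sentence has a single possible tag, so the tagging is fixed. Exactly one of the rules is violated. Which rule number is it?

4

Fixed tagging: ADV VERB ADJ NOUN PREP NOUN ADJ ADV NOUN.
Checking each rule: R1 pass, R2 pass, R3 pass, R4 fail.
Only rule 4 fails.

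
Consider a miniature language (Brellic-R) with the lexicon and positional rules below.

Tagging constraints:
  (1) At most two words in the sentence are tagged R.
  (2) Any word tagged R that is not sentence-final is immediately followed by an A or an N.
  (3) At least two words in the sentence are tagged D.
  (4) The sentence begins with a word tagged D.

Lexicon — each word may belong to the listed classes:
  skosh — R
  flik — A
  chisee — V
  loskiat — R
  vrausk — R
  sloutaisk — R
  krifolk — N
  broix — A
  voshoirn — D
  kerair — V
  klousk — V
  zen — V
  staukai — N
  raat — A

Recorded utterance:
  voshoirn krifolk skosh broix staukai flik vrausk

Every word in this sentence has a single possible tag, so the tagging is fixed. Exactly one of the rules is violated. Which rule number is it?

Fixed tagging: D N R A N A R.
Applying the rules: R1 ok, R2 ok, R3 fails, R4 ok.
Only rule 3 fails.

3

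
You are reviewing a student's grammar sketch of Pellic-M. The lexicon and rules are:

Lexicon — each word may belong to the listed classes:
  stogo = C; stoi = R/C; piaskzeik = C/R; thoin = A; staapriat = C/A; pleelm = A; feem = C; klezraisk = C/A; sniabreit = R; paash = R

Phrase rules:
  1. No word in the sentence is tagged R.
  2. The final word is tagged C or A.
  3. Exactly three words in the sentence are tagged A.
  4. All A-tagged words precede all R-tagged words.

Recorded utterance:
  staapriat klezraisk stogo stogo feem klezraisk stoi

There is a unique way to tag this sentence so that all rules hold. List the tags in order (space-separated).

A A C C C A C

Candidates per position — 1:staapriat {C,A}; 2:klezraisk {C,A}; 3:stogo {C}; 4:stogo {C}; 5:feem {C}; 6:klezraisk {C,A}; 7:stoi {R,C}.
Word 1 cannot be C — rule 3 would then fail for every completion. It is A.
Word 2 cannot be C — rule 3 would then fail for every completion. It is A.
Word 6 cannot be C — rule 3 would then fail for every completion. It is A.
Word 7 cannot be R — rule 1 would then fail for every completion. It is C.
The unique satisfying tagging is: A A C C C A C.
Rule-by-rule: rule 1 ✓; rule 2 ✓; rule 3 ✓; rule 4 ✓.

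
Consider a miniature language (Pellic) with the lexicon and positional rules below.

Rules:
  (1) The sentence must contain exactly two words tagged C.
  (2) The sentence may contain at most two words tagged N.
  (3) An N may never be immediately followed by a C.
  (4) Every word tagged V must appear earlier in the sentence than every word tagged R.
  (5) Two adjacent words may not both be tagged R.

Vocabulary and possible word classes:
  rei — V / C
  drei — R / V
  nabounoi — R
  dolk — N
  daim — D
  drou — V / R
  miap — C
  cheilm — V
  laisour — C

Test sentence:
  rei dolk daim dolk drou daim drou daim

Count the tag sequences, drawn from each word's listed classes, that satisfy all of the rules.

Candidates per position — 1:rei {V,C}; 2:dolk {N}; 3:daim {D}; 4:dolk {N}; 5:drou {V,R}; 6:daim {D}; 7:drou {V,R}; 8:daim {D}.
There are 8 candidate sequences in total.
Rule 1 cannot be satisfied by any choice of tags from the lexicon.
So there is no consistent tagging.
Count = 0.

0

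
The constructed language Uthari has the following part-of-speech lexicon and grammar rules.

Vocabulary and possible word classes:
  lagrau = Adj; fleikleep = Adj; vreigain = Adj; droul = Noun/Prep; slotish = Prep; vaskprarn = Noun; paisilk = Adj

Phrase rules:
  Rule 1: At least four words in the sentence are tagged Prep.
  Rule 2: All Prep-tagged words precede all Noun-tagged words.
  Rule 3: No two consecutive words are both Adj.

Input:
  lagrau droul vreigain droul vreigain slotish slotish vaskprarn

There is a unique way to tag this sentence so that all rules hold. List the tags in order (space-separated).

Candidates per position — 1:lagrau {Adj}; 2:droul {Noun,Prep}; 3:vreigain {Adj}; 4:droul {Noun,Prep}; 5:vreigain {Adj}; 6:slotish {Prep}; 7:slotish {Prep}; 8:vaskprarn {Noun}.
If word 2 were Noun, no tagging could satisfy rule 1; so word 2 is Prep.
If word 4 were Noun, no tagging could satisfy rule 1; so word 4 is Prep.
That leaves exactly one tagging: Adj Prep Adj Prep Adj Prep Prep Noun.
Check: rule 1 ✓; rule 2 ✓; rule 3 ✓.

Adj Prep Adj Prep Adj Prep Prep Noun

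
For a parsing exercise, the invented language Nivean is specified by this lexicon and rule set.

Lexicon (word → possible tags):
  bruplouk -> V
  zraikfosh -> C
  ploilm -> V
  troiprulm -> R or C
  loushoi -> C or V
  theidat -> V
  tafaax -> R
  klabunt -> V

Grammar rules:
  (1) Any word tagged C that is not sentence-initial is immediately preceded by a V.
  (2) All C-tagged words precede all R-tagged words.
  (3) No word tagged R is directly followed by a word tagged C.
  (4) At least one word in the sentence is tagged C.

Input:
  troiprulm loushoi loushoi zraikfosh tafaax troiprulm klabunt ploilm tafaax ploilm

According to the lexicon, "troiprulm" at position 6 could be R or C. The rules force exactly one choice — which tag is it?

Candidates per position — 1:troiprulm {R,C}; 2:loushoi {C,V}; 3:loushoi {C,V}; 4:zraikfosh {C}; 5:tafaax {R}; 6:troiprulm {R,C}; 7:klabunt {V}; 8:ploilm {V}; 9:tafaax {R}; 10:ploilm {V}.
If word 1 were R, no tagging could satisfy rule 2; so word 1 is C.
If word 2 were C, no tagging could satisfy rule 1; so word 2 is V.
If word 3 were C, no tagging could satisfy rule 1; so word 3 is V.
If word 6 were C, no tagging could satisfy rule 1; so word 6 is R.
The unique satisfying tagging is: C V V C R R V V R V.
Checking: rule 1 ok; rule 2 ok; rule 3 ok; rule 4 ok.

R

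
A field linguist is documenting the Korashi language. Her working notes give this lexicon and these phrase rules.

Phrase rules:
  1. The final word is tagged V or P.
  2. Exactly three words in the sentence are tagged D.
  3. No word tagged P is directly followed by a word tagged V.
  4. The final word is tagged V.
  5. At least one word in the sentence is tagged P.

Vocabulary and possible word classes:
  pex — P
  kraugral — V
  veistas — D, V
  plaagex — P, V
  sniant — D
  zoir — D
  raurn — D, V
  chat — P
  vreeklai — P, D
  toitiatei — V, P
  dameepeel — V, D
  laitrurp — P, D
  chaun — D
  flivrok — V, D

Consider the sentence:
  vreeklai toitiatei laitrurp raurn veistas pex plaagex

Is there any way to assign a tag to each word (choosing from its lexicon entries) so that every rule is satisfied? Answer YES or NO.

NO

Candidates per position — 1:vreeklai {P,D}; 2:toitiatei {V,P}; 3:laitrurp {P,D}; 4:raurn {D,V}; 5:veistas {D,V}; 6:pex {P}; 7:plaagex {P,V}.
Every candidate sequence violates at least one rule; no consistent tagging exists.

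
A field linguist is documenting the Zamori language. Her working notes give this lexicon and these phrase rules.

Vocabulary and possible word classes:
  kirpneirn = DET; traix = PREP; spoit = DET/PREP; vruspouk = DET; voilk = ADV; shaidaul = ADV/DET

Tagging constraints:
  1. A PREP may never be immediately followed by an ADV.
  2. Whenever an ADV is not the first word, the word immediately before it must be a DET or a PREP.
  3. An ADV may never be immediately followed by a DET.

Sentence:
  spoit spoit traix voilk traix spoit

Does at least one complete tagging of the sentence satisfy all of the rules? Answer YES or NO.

Candidates per position — 1:spoit {DET,PREP}; 2:spoit {DET,PREP}; 3:traix {PREP}; 4:voilk {ADV}; 5:traix {PREP}; 6:spoit {DET,PREP}.
Rule 1 cannot be satisfied by any choice of tags from the lexicon.
So there is no consistent tagging.

NO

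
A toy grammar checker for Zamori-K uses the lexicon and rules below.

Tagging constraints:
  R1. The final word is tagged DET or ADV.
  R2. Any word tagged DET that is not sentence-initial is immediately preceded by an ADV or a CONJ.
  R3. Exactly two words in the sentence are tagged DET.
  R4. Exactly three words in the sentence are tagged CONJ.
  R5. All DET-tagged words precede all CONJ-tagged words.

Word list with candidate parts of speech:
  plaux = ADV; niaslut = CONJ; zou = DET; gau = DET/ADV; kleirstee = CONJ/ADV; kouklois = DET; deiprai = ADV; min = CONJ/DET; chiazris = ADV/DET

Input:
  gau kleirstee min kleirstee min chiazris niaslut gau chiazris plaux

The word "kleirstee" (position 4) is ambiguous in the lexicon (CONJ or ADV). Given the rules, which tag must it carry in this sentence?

Candidates per position — 1:gau {DET,ADV}; 2:kleirstee {CONJ,ADV}; 3:min {CONJ,DET}; 4:kleirstee {CONJ,ADV}; 5:min {CONJ,DET}; 6:chiazris {ADV,DET}; 7:niaslut {CONJ}; 8:gau {DET,ADV}; 9:chiazris {ADV,DET}; 10:plaux {ADV}.
Position 8: tagging it DET would leave rule 5 unsatisfiable, so it must be ADV.
Position 9: tagging it DET would leave rule 5 unsatisfiable, so it must be ADV.
Position 4: the remaining choice is settled jointly with positions 1, 2, 3, 5, 6 — only CONJ at position 4 is part of a tagging that satisfies every rule.
The unique satisfying tagging is: DET ADV DET CONJ CONJ ADV CONJ ADV ADV ADV.
Checking: rule 1 holds; rule 2 holds; rule 3 holds; rule 4 holds; rule 5 holds.

CONJ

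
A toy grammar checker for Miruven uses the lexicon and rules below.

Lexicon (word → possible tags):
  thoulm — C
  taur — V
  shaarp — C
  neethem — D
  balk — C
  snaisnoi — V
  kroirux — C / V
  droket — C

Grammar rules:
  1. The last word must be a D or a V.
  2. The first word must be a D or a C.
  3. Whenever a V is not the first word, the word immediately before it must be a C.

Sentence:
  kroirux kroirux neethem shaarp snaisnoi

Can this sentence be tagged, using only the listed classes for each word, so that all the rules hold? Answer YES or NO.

YES

Candidates per position — 1:kroirux {C,V}; 2:kroirux {C,V}; 3:neethem {D}; 4:shaarp {C}; 5:snaisnoi {V}.
One satisfying assignment: C V D C V.
Check: rule 1 ✓; rule 2 ✓; rule 3 ✓.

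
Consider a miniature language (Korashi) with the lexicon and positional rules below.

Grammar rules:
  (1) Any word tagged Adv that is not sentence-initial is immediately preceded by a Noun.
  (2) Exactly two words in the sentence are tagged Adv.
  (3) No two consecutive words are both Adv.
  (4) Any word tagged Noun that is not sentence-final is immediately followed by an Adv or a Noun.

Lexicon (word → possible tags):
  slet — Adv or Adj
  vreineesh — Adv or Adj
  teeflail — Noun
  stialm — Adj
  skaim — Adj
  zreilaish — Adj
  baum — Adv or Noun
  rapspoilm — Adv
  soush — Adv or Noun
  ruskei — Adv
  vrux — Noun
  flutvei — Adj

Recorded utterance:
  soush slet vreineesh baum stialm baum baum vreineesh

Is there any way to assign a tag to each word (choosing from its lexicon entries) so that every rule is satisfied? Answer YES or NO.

NO

Candidates per position — 1:soush {Adv,Noun}; 2:slet {Adv,Adj}; 3:vreineesh {Adv,Adj}; 4:baum {Adv,Noun}; 5:stialm {Adj}; 6:baum {Adv,Noun}; 7:baum {Adv,Noun}; 8:vreineesh {Adv,Adj}.
Every candidate sequence violates at least one rule; no consistent tagging exists.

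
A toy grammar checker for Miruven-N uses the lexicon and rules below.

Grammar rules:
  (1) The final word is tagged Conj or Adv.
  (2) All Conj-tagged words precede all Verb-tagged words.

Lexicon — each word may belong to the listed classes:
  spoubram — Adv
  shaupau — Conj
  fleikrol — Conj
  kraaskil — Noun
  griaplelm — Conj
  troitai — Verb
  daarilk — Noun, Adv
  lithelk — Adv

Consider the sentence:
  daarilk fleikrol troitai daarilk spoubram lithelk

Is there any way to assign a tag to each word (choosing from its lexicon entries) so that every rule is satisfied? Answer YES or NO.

Candidates per position — 1:daarilk {Noun,Adv}; 2:fleikrol {Conj}; 3:troitai {Verb}; 4:daarilk {Noun,Adv}; 5:spoubram {Adv}; 6:lithelk {Adv}.
One satisfying assignment: Noun Conj Verb Adv Adv Adv.
Rule-by-rule: rule 1 holds; rule 2 holds.

YES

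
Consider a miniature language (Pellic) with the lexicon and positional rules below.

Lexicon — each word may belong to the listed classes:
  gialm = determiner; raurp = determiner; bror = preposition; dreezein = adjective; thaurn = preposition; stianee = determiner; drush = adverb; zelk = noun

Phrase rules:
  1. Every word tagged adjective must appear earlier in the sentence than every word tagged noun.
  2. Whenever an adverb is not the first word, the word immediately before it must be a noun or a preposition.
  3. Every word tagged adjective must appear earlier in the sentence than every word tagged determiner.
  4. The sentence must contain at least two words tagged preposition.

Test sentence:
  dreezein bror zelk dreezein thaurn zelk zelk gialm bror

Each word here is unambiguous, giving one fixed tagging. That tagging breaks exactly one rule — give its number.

Fixed tagging: adjective preposition noun adjective preposition noun noun determiner preposition.
Rule check: R1 fails, R2 ok, R3 ok, R4 ok.
Only rule 1 fails.

1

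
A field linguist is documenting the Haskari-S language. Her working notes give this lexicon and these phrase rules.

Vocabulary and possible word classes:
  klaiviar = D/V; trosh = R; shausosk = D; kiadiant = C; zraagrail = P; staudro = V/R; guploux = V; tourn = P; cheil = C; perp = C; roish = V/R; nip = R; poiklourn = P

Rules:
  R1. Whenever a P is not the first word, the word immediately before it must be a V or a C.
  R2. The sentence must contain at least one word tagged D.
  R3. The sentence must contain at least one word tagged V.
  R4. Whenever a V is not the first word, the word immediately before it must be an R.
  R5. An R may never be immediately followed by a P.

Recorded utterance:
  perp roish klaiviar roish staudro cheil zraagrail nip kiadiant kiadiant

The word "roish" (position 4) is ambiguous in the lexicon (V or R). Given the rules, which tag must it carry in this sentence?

R

Candidates per position — 1:perp {C}; 2:roish {V,R}; 3:klaiviar {D,V}; 4:roish {V,R}; 5:staudro {V,R}; 6:cheil {C}; 7:zraagrail {P}; 8:nip {R}; 9:kiadiant {C}; 10:kiadiant {C}.
Position 2: V is ruled out by rule 4; that leaves R.
Position 3: V is ruled out by rule 2; that leaves D.
Position 4: V is ruled out by rule 4; that leaves R.
Position 5: R is ruled out by rule 3; that leaves V.
The only consistent sequence is: C R D R V C P R C C.
Checking: rule 1 holds; rule 2 holds; rule 3 holds; rule 4 holds; rule 5 holds.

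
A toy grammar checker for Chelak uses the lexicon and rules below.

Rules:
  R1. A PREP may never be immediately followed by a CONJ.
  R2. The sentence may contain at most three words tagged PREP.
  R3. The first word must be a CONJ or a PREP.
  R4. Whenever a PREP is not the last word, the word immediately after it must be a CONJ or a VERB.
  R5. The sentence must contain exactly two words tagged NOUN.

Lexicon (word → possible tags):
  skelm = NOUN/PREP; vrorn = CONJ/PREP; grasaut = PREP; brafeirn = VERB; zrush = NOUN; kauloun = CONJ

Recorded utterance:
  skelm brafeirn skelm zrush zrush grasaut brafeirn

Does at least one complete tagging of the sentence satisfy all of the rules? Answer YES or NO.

Candidates per position — 1:skelm {NOUN,PREP}; 2:brafeirn {VERB}; 3:skelm {NOUN,PREP}; 4:zrush {NOUN}; 5:zrush {NOUN}; 6:grasaut {PREP}; 7:brafeirn {VERB}.
Every candidate sequence violates at least one rule; no consistent tagging exists.

NO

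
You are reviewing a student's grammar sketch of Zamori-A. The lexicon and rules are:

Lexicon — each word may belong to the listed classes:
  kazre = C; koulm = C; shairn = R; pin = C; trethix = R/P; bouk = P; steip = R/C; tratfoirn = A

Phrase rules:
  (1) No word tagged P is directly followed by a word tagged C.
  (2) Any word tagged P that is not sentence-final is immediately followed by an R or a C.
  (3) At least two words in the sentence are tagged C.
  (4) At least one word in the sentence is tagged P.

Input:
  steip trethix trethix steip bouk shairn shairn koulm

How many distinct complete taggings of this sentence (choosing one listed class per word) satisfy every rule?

7

Candidates per position — 1:steip {R,C}; 2:trethix {R,P}; 3:trethix {R,P}; 4:steip {R,C}; 5:bouk {P}; 6:shairn {R}; 7:shairn {R}; 8:koulm {C}.
There are 16 candidate sequences in total.
Checking each against the rules leaves 7 sequences.
Count = 7.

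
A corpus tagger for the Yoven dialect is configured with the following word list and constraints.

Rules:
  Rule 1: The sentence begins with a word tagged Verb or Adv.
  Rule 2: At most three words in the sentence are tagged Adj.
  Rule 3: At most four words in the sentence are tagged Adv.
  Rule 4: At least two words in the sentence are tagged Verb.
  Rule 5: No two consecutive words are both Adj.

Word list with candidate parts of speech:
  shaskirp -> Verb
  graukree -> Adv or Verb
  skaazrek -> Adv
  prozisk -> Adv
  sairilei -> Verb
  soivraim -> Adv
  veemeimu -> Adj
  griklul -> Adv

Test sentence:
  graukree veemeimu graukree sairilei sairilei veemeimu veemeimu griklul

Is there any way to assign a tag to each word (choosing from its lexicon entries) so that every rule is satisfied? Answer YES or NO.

NO

Candidates per position — 1:graukree {Adv,Verb}; 2:veemeimu {Adj}; 3:graukree {Adv,Verb}; 4:sairilei {Verb}; 5:sairilei {Verb}; 6:veemeimu {Adj}; 7:veemeimu {Adj}; 8:griklul {Adv}.
Rule 5 cannot be satisfied by any choice of tags from the lexicon.
So there is no consistent tagging.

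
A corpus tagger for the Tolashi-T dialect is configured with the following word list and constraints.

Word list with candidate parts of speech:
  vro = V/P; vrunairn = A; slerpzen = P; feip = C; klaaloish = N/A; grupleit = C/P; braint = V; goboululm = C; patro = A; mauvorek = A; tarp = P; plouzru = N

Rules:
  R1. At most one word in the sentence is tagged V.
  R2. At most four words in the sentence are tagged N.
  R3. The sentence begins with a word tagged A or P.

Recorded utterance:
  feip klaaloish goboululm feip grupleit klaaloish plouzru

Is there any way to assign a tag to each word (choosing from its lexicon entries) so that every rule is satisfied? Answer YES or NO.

Candidates per position — 1:feip {C}; 2:klaaloish {N,A}; 3:goboululm {C}; 4:feip {C}; 5:grupleit {C,P}; 6:klaaloish {N,A}; 7:plouzru {N}.
Rule 3 cannot be satisfied by any choice of tags from the lexicon.
So there is no consistent tagging.

NO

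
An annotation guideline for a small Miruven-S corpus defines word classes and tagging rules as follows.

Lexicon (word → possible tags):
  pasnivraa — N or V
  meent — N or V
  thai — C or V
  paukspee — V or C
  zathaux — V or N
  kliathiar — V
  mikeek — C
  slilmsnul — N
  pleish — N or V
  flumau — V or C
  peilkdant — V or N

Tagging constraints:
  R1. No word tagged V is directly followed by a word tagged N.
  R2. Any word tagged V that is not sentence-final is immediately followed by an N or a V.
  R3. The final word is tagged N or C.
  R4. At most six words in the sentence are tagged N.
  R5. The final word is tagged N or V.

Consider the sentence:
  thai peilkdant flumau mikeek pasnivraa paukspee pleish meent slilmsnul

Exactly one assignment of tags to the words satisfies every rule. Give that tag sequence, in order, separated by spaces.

Candidates per position — 1:thai {C,V}; 2:peilkdant {V,N}; 3:flumau {V,C}; 4:mikeek {C}; 5:pasnivraa {N,V}; 6:paukspee {V,C}; 7:pleish {N,V}; 8:meent {N,V}; 9:slilmsnul {N}.
If word 2 were V, no tagging could satisfy rule 2; so word 2 is N.
If word 3 were V, no tagging could satisfy rule 2; so word 3 is C.
If word 6 were V, no tagging could satisfy rule 1; so word 6 is C.
If word 7 were V, no tagging could satisfy rule 1; so word 7 is N.
If word 8 were V, no tagging could satisfy rule 1; so word 8 is N.
If word 1 were V, no tagging could satisfy rule 1; so word 1 is C.
If word 5 were V, no tagging could satisfy rule 2; so word 5 is N.
That leaves exactly one tagging: C N C C N C N N N.
Verifying each rule — rule 1 ok; rule 2 ok; rule 3 ok; rule 4 ok; rule 5 ok.

C N C C N C N N N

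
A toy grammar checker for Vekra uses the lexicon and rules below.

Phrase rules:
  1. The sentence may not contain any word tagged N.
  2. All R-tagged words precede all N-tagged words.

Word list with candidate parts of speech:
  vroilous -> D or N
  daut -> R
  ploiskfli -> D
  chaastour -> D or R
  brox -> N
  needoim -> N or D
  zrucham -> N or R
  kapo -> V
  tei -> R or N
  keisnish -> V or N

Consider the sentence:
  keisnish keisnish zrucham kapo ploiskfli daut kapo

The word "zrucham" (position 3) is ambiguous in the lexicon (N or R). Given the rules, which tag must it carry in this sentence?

Candidates per position — 1:keisnish {V,N}; 2:keisnish {V,N}; 3:zrucham {N,R}; 4:kapo {V}; 5:ploiskfli {D}; 6:daut {R}; 7:kapo {V}.
If word 1 were N, no tagging could satisfy rule 1; so word 1 is V.
If word 2 were N, no tagging could satisfy rule 1; so word 2 is V.
If word 3 were N, no tagging could satisfy rule 1; so word 3 is R.
So the tagging must be: V V R V D R V.
Rule-by-rule: rule 1 ok; rule 2 ok.

R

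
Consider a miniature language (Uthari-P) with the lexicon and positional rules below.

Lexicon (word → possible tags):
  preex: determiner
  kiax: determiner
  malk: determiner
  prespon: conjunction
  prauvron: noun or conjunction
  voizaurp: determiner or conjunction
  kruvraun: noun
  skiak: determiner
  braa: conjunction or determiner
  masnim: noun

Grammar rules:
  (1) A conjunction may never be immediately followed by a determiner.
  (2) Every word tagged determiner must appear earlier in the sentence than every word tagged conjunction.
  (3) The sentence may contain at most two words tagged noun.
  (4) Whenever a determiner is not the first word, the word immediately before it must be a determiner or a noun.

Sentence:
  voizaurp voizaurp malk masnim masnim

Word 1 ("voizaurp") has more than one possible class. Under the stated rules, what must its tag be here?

Candidates per position — 1:voizaurp {determiner,conjunction}; 2:voizaurp {determiner,conjunction}; 3:malk {determiner}; 4:masnim {noun}; 5:masnim {noun}.
If word 1 were conjunction, no tagging could satisfy rule 1; so word 1 is determiner.
If word 2 were conjunction, no tagging could satisfy rule 1; so word 2 is determiner.
So the tagging must be: determiner determiner determiner noun noun.
Checking: rule 1 ok; rule 2 ok; rule 3 ok; rule 4 ok.

determiner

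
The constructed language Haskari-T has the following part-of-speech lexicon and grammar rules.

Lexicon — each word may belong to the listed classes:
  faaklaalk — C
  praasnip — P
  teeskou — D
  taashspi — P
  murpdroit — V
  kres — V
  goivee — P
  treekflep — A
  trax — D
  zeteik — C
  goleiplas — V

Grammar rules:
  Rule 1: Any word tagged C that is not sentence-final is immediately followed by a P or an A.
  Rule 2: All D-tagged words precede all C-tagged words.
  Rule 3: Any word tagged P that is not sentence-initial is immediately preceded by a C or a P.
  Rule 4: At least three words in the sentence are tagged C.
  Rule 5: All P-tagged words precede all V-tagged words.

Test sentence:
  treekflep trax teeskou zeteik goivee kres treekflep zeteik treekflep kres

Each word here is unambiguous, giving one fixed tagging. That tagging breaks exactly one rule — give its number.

Fixed tagging: A D D C P V A C A V.
Applying the rules: R1 pass, R2 pass, R3 pass, R4 fail, R5 pass.
Only rule 4 fails.

4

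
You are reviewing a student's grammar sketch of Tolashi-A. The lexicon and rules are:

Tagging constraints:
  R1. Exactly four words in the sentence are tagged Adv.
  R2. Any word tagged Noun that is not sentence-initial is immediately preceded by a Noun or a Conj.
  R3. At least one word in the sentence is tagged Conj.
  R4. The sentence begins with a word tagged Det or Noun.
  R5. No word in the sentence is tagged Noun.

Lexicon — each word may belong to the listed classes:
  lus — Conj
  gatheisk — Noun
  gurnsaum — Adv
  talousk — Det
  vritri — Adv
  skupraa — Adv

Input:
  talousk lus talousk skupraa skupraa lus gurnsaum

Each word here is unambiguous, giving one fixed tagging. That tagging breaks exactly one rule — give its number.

Fixed tagging: Det Conj Det Adv Adv Conj Adv.
Rule check: R1 violated, R2 holds, R3 holds, R4 holds, R5 holds.
Only rule 1 fails.

1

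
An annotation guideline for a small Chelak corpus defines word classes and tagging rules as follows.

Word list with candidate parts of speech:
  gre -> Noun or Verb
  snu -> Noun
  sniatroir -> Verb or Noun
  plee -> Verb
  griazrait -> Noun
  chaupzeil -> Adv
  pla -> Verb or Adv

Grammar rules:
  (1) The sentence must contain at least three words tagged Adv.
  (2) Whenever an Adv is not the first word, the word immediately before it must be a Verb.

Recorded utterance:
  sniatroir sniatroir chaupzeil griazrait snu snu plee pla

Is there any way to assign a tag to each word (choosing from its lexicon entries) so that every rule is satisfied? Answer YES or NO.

NO

Candidates per position — 1:sniatroir {Verb,Noun}; 2:sniatroir {Verb,Noun}; 3:chaupzeil {Adv}; 4:griazrait {Noun}; 5:snu {Noun}; 6:snu {Noun}; 7:plee {Verb}; 8:pla {Verb,Adv}.
Rule 1 cannot be satisfied by any choice of tags from the lexicon.
So there is no consistent tagging.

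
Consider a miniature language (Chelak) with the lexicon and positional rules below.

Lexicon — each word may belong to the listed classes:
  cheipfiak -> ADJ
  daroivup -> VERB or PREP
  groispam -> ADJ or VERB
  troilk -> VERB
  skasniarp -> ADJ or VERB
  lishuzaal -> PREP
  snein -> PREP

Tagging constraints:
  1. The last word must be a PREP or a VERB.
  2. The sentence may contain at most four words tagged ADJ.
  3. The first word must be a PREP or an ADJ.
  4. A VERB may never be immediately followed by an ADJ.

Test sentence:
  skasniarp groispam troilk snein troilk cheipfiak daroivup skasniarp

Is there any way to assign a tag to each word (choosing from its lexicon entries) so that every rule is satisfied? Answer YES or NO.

Candidates per position — 1:skasniarp {ADJ,VERB}; 2:groispam {ADJ,VERB}; 3:troilk {VERB}; 4:snein {PREP}; 5:troilk {VERB}; 6:cheipfiak {ADJ}; 7:daroivup {VERB,PREP}; 8:skasniarp {ADJ,VERB}.
Rule 4 cannot be satisfied by any choice of tags from the lexicon.
So there is no consistent tagging.

NO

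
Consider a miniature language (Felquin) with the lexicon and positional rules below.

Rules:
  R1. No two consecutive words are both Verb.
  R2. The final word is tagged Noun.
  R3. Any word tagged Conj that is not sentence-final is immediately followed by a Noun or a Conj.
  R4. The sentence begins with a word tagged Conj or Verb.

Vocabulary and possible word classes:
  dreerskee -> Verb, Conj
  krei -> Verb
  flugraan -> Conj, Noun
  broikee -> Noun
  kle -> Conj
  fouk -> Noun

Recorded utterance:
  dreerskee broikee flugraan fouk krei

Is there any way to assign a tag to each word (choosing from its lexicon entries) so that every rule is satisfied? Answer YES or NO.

Candidates per position — 1:dreerskee {Verb,Conj}; 2:broikee {Noun}; 3:flugraan {Conj,Noun}; 4:fouk {Noun}; 5:krei {Verb}.
Rule 2 cannot be satisfied by any choice of tags from the lexicon.
So there is no consistent tagging.

NO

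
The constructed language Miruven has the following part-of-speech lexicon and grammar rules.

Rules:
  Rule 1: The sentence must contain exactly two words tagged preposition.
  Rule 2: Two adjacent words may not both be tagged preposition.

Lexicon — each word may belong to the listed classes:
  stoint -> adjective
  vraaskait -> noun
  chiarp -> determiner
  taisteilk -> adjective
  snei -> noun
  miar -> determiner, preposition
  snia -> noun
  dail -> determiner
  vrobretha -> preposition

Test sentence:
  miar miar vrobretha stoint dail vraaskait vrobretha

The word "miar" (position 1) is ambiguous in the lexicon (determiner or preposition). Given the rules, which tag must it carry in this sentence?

determiner

Candidates per position — 1:miar {determiner,preposition}; 2:miar {determiner,preposition}; 3:vrobretha {preposition}; 4:stoint {adjective}; 5:dail {determiner}; 6:vraaskait {noun}; 7:vrobretha {preposition}.
At position 1, choosing preposition makes rule 1 impossible to satisfy; hence determiner.
At position 2, choosing preposition makes rule 1 impossible to satisfy; hence determiner.
The unique satisfying tagging is: determiner determiner preposition adjective determiner noun preposition.
Check: rule 1 ok; rule 2 ok.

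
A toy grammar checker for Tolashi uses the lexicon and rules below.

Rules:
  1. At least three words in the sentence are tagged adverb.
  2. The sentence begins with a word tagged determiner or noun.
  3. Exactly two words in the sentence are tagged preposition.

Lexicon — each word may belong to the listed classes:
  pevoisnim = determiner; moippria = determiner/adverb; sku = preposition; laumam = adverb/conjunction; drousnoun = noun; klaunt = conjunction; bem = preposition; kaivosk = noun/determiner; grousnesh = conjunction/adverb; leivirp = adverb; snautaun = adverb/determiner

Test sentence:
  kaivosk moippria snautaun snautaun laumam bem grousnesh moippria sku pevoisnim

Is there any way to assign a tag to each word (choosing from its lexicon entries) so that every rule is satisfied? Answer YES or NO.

Candidates per position — 1:kaivosk {noun,determiner}; 2:moippria {determiner,adverb}; 3:snautaun {adverb,determiner}; 4:snautaun {adverb,determiner}; 5:laumam {adverb,conjunction}; 6:bem {preposition}; 7:grousnesh {conjunction,adverb}; 8:moippria {determiner,adverb}; 9:sku {preposition}; 10:pevoisnim {determiner}.
One satisfying assignment: determiner adverb adverb determiner conjunction preposition adverb determiner preposition determiner.
Rule-by-rule: rule 1 ✓; rule 2 ✓; rule 3 ✓.

YES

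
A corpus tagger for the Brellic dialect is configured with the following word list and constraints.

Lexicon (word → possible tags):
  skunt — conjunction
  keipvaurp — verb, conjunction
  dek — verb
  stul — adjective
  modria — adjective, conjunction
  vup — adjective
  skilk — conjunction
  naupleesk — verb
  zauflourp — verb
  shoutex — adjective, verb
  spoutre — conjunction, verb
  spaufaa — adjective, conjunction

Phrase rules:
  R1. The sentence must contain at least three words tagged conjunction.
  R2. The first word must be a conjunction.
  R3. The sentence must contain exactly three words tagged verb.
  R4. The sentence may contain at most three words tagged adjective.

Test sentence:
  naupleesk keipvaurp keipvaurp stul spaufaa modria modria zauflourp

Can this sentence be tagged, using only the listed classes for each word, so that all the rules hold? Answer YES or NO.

NO

Candidates per position — 1:naupleesk {verb}; 2:keipvaurp {verb,conjunction}; 3:keipvaurp {verb,conjunction}; 4:stul {adjective}; 5:spaufaa {adjective,conjunction}; 6:modria {adjective,conjunction}; 7:modria {adjective,conjunction}; 8:zauflourp {verb}.
Rule 2 cannot be satisfied by any choice of tags from the lexicon.
So there is no consistent tagging.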